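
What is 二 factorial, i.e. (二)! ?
Convert 二 (Chinese numeral) → 2 (decimal)
Compute 2! = 2
2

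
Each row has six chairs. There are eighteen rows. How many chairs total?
Convert six (English words) → 6 (decimal)
Convert eighteen (English words) → 18 (decimal)
Compute 6 × 18 = 108
108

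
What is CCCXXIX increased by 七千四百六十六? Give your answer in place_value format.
Convert CCCXXIX (Roman numeral) → 100 + 100 + 100 + 10 + 10 + 9 = 329 (decimal)
Convert 七千四百六十六 (Chinese numeral) → 7×1000 + 4×100 + 6×10 + 6 = 7466 (decimal)
Compute 329 + 7466 = 7795
Convert 7795 (decimal) → 7795 = 7×1000 + 7×100 + 9×10 + 5 → 7 thousands, 7 hundreds, 9 tens, 5 ones (place-value notation)
7 thousands, 7 hundreds, 9 tens, 5 ones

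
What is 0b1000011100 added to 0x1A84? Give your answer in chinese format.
Convert 0b1000011100 (binary) → 512 + 16 + 8 + 4 = 540 (decimal)
Convert 0x1A84 (hexadecimal) → 1×4096 + 10×256 + 8×16 + 4 = 6788 (decimal)
Compute 540 + 6788 = 7328
Convert 7328 (decimal) → 7328 = 7×1000 + 3×100 + 2×10 + 8 → 七千三百二十八 (Chinese numeral)
七千三百二十八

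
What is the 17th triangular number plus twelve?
The 17th triangular number = 17×18/2 = 153
Convert twelve (English words) → 12 (decimal)
Compute 153 + 12 = 165
165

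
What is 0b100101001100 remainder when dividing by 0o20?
Convert 0b100101001100 (binary) → 2048 + 256 + 64 + 8 + 4 = 2380 (decimal)
Convert 0o20 (octal) → 2×8 = 16 (decimal)
Compute 2380 mod 16 = 12
12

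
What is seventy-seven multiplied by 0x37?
Convert seventy-seven (English words) → 77 (decimal)
Convert 0x37 (hexadecimal) → 3×16 + 7 = 55 (decimal)
Compute 77 × 55 = 4235
4235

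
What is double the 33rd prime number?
The 33rd prime number = 137
Compute 137 × 2 = 274
274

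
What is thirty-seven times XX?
Convert thirty-seven (English words) → 37 (decimal)
Convert XX (Roman numeral) → 10 + 10 = 20 (decimal)
Compute 37 × 20 = 740
740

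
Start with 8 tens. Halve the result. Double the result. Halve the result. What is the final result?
Convert 8 tens (place-value notation) → 8×10 = 80 (decimal)
Start: 80
80 ÷ 2 = 40
40 × 2 = 80
80 ÷ 2 = 40
40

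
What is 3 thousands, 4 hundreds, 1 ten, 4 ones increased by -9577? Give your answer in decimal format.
Convert 3 thousands, 4 hundreds, 1 ten, 4 ones (place-value notation) → 3×1000 + 4×100 + 1×10 + 4 = 3414 (decimal)
Compute 3414 + -9577 = -6163
-6163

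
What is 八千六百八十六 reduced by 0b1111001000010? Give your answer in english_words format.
Convert 八千六百八十六 (Chinese numeral) → 8×1000 + 6×100 + 8×10 + 6 = 8686 (decimal)
Convert 0b1111001000010 (binary) → 4096 + 2048 + 1024 + 512 + 64 + 2 = 7746 (decimal)
Compute 8686 - 7746 = 940
Convert 940 (decimal) → 940 = 9×100 + 40 → nine hundred forty (English words)
nine hundred forty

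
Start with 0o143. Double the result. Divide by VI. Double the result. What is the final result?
Convert 0o143 (octal) → 1×64 + 4×8 + 3 = 99 (decimal)
Start: 99
99 × 2 = 198
Convert VI (Roman numeral) → 5 + 1 = 6 (decimal)
198 ÷ 6 = 33
33 × 2 = 66
66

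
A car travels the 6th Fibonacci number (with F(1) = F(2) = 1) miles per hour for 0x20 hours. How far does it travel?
Convert the 6th Fibonacci number (with F(1) = F(2) = 1) (Fibonacci index) → 1, 1, 2, 3, 5, 8 → 8 (decimal)
Convert 0x20 (hexadecimal) → 2×16 = 32 (decimal)
Compute 8 × 32 = 256
256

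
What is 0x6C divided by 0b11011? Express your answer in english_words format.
Convert 0x6C (hexadecimal) → 6×16 + 12 = 108 (decimal)
Convert 0b11011 (binary) → 16 + 8 + 2 + 1 = 27 (decimal)
Compute 108 ÷ 27 = 4
Convert 4 (decimal) → four (English words)
four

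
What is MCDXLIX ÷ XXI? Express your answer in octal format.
Convert MCDXLIX (Roman numeral) → 1000 + 400 + 40 + 9 = 1449 (decimal)
Convert XXI (Roman numeral) → 10 + 10 + 1 = 21 (decimal)
Compute 1449 ÷ 21 = 69
Convert 69 (decimal) → 69 = 1×64 + 5 → 0o105 (octal)
0o105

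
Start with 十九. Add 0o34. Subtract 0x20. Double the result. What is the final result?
Convert 十九 (Chinese numeral) → 1×10 + 9 = 19 (decimal)
Start: 19
Convert 0o34 (octal) → 3×8 + 4 = 28 (decimal)
19 + 28 = 47
Convert 0x20 (hexadecimal) → 2×16 = 32 (decimal)
47 - 32 = 15
15 × 2 = 30
30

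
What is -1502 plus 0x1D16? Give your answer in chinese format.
Convert 0x1D16 (hexadecimal) → 1×4096 + 13×256 + 1×16 + 6 = 7446 (decimal)
Compute -1502 + 7446 = 5944
Convert 5944 (decimal) → 5944 = 5×1000 + 9×100 + 4×10 + 4 → 五千九百四十四 (Chinese numeral)
五千九百四十四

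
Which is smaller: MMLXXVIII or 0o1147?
Convert MMLXXVIII (Roman numeral) → 1000 + 1000 + 50 + 10 + 10 + 5 + 1 + 1 + 1 = 2078 (decimal)
Convert 0o1147 (octal) → 1×512 + 1×64 + 4×8 + 7 = 615 (decimal)
Compare 2078 vs 615: smaller = 615
615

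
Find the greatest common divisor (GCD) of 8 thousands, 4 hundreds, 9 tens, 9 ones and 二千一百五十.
Convert 8 thousands, 4 hundreds, 9 tens, 9 ones (place-value notation) → 8×1000 + 4×100 + 9×10 + 9 = 8499 (decimal)
Convert 二千一百五十 (Chinese numeral) → 2×1000 + 1×100 + 5×10 = 2150 (decimal)
Compute gcd(8499, 2150) = 1
1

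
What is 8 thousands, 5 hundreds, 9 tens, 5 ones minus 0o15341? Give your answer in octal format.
Convert 8 thousands, 5 hundreds, 9 tens, 5 ones (place-value notation) → 8×1000 + 5×100 + 9×10 + 5 = 8595 (decimal)
Convert 0o15341 (octal) → 1×4096 + 5×512 + 3×64 + 4×8 + 1 = 6881 (decimal)
Compute 8595 - 6881 = 1714
Convert 1714 (decimal) → 1714 = 3×512 + 2×64 + 6×8 + 2 → 0o3262 (octal)
0o3262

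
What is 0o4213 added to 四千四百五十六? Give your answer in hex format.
Convert 0o4213 (octal) → 4×512 + 2×64 + 1×8 + 3 = 2187 (decimal)
Convert 四千四百五十六 (Chinese numeral) → 4×1000 + 4×100 + 5×10 + 6 = 4456 (decimal)
Compute 2187 + 4456 = 6643
Convert 6643 (decimal) → 6643 = 1×4096 + 9×256 + 15×16 + 3 → 0x19F3 (hexadecimal)
0x19F3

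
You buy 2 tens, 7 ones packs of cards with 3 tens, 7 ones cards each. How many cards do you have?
Convert 3 tens, 7 ones (place-value notation) → 3×10 + 7 = 37 (decimal)
Convert 2 tens, 7 ones (place-value notation) → 2×10 + 7 = 27 (decimal)
Compute 37 × 27 = 999
999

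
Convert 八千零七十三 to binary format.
Convert 八千零七十三 (Chinese numeral) → 8×1000 + 7×10 + 3 = 8073 (decimal)
Convert 8073 (decimal) → 8073 = 4096 + 2048 + 1024 + 512 + 256 + 128 + 8 + 1 → 0b1111110001001 (binary)
0b1111110001001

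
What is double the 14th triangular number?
The 14th triangular number = 14×15/2 = 105
Compute 105 × 2 = 210
210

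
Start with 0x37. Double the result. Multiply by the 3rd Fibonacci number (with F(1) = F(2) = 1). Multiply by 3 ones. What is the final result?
Convert 0x37 (hexadecimal) → 3×16 + 7 = 55 (decimal)
Start: 55
55 × 2 = 110
Convert the 3rd Fibonacci number (with F(1) = F(2) = 1) (Fibonacci index) → 1, 1, 2 → 2 (decimal)
110 × 2 = 220
Convert 3 ones (place-value notation) → 3 (decimal)
220 × 3 = 660
660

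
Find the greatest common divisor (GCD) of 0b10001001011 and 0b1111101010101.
Convert 0b10001001011 (binary) → 1024 + 64 + 8 + 2 + 1 = 1099 (decimal)
Convert 0b1111101010101 (binary) → 4096 + 2048 + 1024 + 512 + 256 + 64 + 16 + 4 + 1 = 8021 (decimal)
Compute gcd(1099, 8021) = 1
1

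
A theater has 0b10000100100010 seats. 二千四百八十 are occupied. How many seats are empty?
Convert 0b10000100100010 (binary) → 8192 + 256 + 32 + 2 = 8482 (decimal)
Convert 二千四百八十 (Chinese numeral) → 2×1000 + 4×100 + 8×10 = 2480 (decimal)
Compute 8482 - 2480 = 6002
6002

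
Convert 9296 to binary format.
Convert 9296 (decimal) → 9296 = 8192 + 1024 + 64 + 16 → 0b10010001010000 (binary)
0b10010001010000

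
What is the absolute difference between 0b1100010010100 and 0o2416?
Convert 0b1100010010100 (binary) → 4096 + 2048 + 128 + 16 + 4 = 6292 (decimal)
Convert 0o2416 (octal) → 2×512 + 4×64 + 1×8 + 6 = 1294 (decimal)
Compute |6292 - 1294| = 4998
4998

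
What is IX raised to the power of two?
Convert IX (Roman numeral) → 9 (decimal)
Convert two (English words) → 2 (decimal)
Compute 9 ^ 2 = 81
81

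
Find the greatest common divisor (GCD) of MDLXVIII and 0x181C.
Convert MDLXVIII (Roman numeral) → 1000 + 500 + 50 + 10 + 5 + 1 + 1 + 1 = 1568 (decimal)
Convert 0x181C (hexadecimal) → 1×4096 + 8×256 + 1×16 + 12 = 6172 (decimal)
Compute gcd(1568, 6172) = 4
4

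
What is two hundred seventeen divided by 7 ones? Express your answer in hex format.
Convert two hundred seventeen (English words) → 2×100 + 17 = 217 (decimal)
Convert 7 ones (place-value notation) → 7 (decimal)
Compute 217 ÷ 7 = 31
Convert 31 (decimal) → 31 = 1×16 + 15 → 0x1F (hexadecimal)
0x1F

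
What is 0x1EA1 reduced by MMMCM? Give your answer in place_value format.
Convert 0x1EA1 (hexadecimal) → 1×4096 + 14×256 + 10×16 + 1 = 7841 (decimal)
Convert MMMCM (Roman numeral) → 1000 + 1000 + 1000 + 900 = 3900 (decimal)
Compute 7841 - 3900 = 3941
Convert 3941 (decimal) → 3941 = 3×1000 + 9×100 + 4×10 + 1 → 3 thousands, 9 hundreds, 4 tens, 1 one (place-value notation)
3 thousands, 9 hundreds, 4 tens, 1 one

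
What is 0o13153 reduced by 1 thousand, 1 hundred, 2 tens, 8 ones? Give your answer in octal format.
Convert 0o13153 (octal) → 1×4096 + 3×512 + 1×64 + 5×8 + 3 = 5739 (decimal)
Convert 1 thousand, 1 hundred, 2 tens, 8 ones (place-value notation) → 1×1000 + 1×100 + 2×10 + 8 = 1128 (decimal)
Compute 5739 - 1128 = 4611
Convert 4611 (decimal) → 4611 = 1×4096 + 1×512 + 3 → 0o11003 (octal)
0o11003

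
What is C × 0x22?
Convert C (Roman numeral) → 100 (decimal)
Convert 0x22 (hexadecimal) → 2×16 + 2 = 34 (decimal)
Compute 100 × 34 = 3400
3400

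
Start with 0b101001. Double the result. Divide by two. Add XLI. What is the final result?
Convert 0b101001 (binary) → 32 + 8 + 1 = 41 (decimal)
Start: 41
41 × 2 = 82
Convert two (English words) → 2 (decimal)
82 ÷ 2 = 41
Convert XLI (Roman numeral) → 40 + 1 = 41 (decimal)
41 + 41 = 82
82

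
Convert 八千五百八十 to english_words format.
Convert 八千五百八十 (Chinese numeral) → 8×1000 + 5×100 + 8×10 = 8580 (decimal)
Convert 8580 (decimal) → 8580 = 8×1000 + 5×100 + 80 → eight thousand five hundred eighty (English words)
eight thousand five hundred eighty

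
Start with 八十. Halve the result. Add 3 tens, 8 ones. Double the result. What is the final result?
Convert 八十 (Chinese numeral) → 8×10 = 80 (decimal)
Start: 80
80 ÷ 2 = 40
Convert 3 tens, 8 ones (place-value notation) → 3×10 + 8 = 38 (decimal)
40 + 38 = 78
78 × 2 = 156
156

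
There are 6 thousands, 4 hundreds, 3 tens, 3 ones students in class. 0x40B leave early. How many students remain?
Convert 6 thousands, 4 hundreds, 3 tens, 3 ones (place-value notation) → 6×1000 + 4×100 + 3×10 + 3 = 6433 (decimal)
Convert 0x40B (hexadecimal) → 4×256 + 11 = 1035 (decimal)
Compute 6433 - 1035 = 5398
5398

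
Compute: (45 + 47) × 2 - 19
Parentheses first: 45 + 47 = 92
Multiply: 92 × 2 = 184
Subtract: 184 - 19 = 165
165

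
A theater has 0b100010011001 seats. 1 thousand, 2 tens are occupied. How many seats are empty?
Convert 0b100010011001 (binary) → 2048 + 128 + 16 + 8 + 1 = 2201 (decimal)
Convert 1 thousand, 2 tens (place-value notation) → 1×1000 + 2×10 = 1020 (decimal)
Compute 2201 - 1020 = 1181
1181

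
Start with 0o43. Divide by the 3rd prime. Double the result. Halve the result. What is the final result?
Convert 0o43 (octal) → 4×8 + 3 = 35 (decimal)
Start: 35
Convert the 3rd prime (prime index) → 5 (decimal)
35 ÷ 5 = 7
7 × 2 = 14
14 ÷ 2 = 7
7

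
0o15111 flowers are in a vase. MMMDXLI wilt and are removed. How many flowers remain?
Convert 0o15111 (octal) → 1×4096 + 5×512 + 1×64 + 1×8 + 1 = 6729 (decimal)
Convert MMMDXLI (Roman numeral) → 1000 + 1000 + 1000 + 500 + 40 + 1 = 3541 (decimal)
Compute 6729 - 3541 = 3188
3188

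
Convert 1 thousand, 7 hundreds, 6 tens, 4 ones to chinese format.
Convert 1 thousand, 7 hundreds, 6 tens, 4 ones (place-value notation) → 1×1000 + 7×100 + 6×10 + 4 = 1764 (decimal)
Convert 1764 (decimal) → 1764 = 1×1000 + 7×100 + 6×10 + 4 → 一千七百六十四 (Chinese numeral)
一千七百六十四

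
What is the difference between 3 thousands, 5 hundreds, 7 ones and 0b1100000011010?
Convert 3 thousands, 5 hundreds, 7 ones (place-value notation) → 3×1000 + 5×100 + 7 = 3507 (decimal)
Convert 0b1100000011010 (binary) → 4096 + 2048 + 16 + 8 + 2 = 6170 (decimal)
Difference: |3507 - 6170| = 2663
2663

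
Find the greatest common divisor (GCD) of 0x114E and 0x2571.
Convert 0x114E (hexadecimal) → 1×4096 + 1×256 + 4×16 + 14 = 4430 (decimal)
Convert 0x2571 (hexadecimal) → 2×4096 + 5×256 + 7×16 + 1 = 9585 (decimal)
Compute gcd(4430, 9585) = 5
5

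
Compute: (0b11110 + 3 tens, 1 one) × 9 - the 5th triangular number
Convert 0b11110 (binary) → 16 + 8 + 4 + 2 = 30 (decimal)
Convert 3 tens, 1 one (place-value notation) → 3×10 + 1 = 31 (decimal)
Convert the 5th triangular number (triangular index) → 5×6/2 = 15 (decimal)
Expression in decimal: (30 + 31) × 9 - 15
Parentheses first: 30 + 31 = 61
Multiply: 61 × 9 = 549
Subtract: 549 - 15 = 534
534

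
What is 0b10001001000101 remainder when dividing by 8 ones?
Convert 0b10001001000101 (binary) → 8192 + 512 + 64 + 4 + 1 = 8773 (decimal)
Convert 8 ones (place-value notation) → 8 (decimal)
Compute 8773 mod 8 = 5
5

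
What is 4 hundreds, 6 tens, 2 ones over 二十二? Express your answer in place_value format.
Convert 4 hundreds, 6 tens, 2 ones (place-value notation) → 4×100 + 6×10 + 2 = 462 (decimal)
Convert 二十二 (Chinese numeral) → 2×10 + 2 = 22 (decimal)
Compute 462 ÷ 22 = 21
Convert 21 (decimal) → 21 = 2×10 + 1 → 2 tens, 1 one (place-value notation)
2 tens, 1 one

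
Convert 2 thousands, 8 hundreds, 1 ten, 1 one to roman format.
Convert 2 thousands, 8 hundreds, 1 ten, 1 one (place-value notation) → 2×1000 + 8×100 + 1×10 + 1 = 2811 (decimal)
Convert 2811 (decimal) → 2811 = 1000 + 1000 + 500 + 100 + 100 + 100 + 10 + 1 → MMDCCCXI (Roman numeral)
MMDCCCXI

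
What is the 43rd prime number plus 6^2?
The 43rd prime number = 191
Convert 6^2 (power) → 36 (decimal)
Compute 191 + 36 = 227
227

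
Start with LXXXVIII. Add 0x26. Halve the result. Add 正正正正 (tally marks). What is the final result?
Convert LXXXVIII (Roman numeral) → 50 + 10 + 10 + 10 + 5 + 1 + 1 + 1 = 88 (decimal)
Start: 88
Convert 0x26 (hexadecimal) → 2×16 + 6 = 38 (decimal)
88 + 38 = 126
126 ÷ 2 = 63
Convert 正正正正 (tally marks) → 5 + 5 + 5 + 5 = 20 (decimal)
63 + 20 = 83
83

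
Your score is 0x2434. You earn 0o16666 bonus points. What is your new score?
Convert 0x2434 (hexadecimal) → 2×4096 + 4×256 + 3×16 + 4 = 9268 (decimal)
Convert 0o16666 (octal) → 1×4096 + 6×512 + 6×64 + 6×8 + 6 = 7606 (decimal)
Compute 9268 + 7606 = 16874
16874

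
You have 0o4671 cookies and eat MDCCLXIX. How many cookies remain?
Convert 0o4671 (octal) → 4×512 + 6×64 + 7×8 + 1 = 2489 (decimal)
Convert MDCCLXIX (Roman numeral) → 1000 + 500 + 100 + 100 + 50 + 10 + 9 = 1769 (decimal)
Compute 2489 - 1769 = 720
720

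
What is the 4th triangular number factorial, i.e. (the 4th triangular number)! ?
Convert the 4th triangular number (triangular index) → 4×5/2 = 10 (decimal)
Compute 10! = 3628800
3628800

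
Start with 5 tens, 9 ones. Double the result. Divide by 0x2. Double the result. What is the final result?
Convert 5 tens, 9 ones (place-value notation) → 5×10 + 9 = 59 (decimal)
Start: 59
59 × 2 = 118
Convert 0x2 (hexadecimal) → 2 (decimal)
118 ÷ 2 = 59
59 × 2 = 118
118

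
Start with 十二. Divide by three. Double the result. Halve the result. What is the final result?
Convert 十二 (Chinese numeral) → 1×10 + 2 = 12 (decimal)
Start: 12
Convert three (English words) → 3 (decimal)
12 ÷ 3 = 4
4 × 2 = 8
8 ÷ 2 = 4
4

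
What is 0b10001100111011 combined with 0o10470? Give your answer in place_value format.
Convert 0b10001100111011 (binary) → 8192 + 512 + 256 + 32 + 16 + 8 + 2 + 1 = 9019 (decimal)
Convert 0o10470 (octal) → 1×4096 + 4×64 + 7×8 = 4408 (decimal)
Compute 9019 + 4408 = 13427
Convert 13427 (decimal) → 13427 = 13×1000 + 4×100 + 2×10 + 7 → 13 thousands, 4 hundreds, 2 tens, 7 ones (place-value notation)
13 thousands, 4 hundreds, 2 tens, 7 ones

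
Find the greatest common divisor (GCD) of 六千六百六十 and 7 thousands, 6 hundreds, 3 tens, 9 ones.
Convert 六千六百六十 (Chinese numeral) → 6×1000 + 6×100 + 6×10 = 6660 (decimal)
Convert 7 thousands, 6 hundreds, 3 tens, 9 ones (place-value notation) → 7×1000 + 6×100 + 3×10 + 9 = 7639 (decimal)
Compute gcd(6660, 7639) = 1
1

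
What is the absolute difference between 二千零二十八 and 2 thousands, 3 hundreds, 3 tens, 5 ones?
Convert 二千零二十八 (Chinese numeral) → 2×1000 + 2×10 + 8 = 2028 (decimal)
Convert 2 thousands, 3 hundreds, 3 tens, 5 ones (place-value notation) → 2×1000 + 3×100 + 3×10 + 5 = 2335 (decimal)
Compute |2028 - 2335| = 307
307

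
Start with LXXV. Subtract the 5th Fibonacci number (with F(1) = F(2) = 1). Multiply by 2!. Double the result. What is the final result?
Convert LXXV (Roman numeral) → 50 + 10 + 10 + 5 = 75 (decimal)
Start: 75
Convert the 5th Fibonacci number (with F(1) = F(2) = 1) (Fibonacci index) → 1, 1, 2, 3, 5 → 5 (decimal)
75 - 5 = 70
Convert 2! (factorial) → 2 (decimal)
70 × 2 = 140
140 × 2 = 280
280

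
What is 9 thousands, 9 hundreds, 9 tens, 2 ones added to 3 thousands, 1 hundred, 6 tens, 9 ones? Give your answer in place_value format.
Convert 9 thousands, 9 hundreds, 9 tens, 2 ones (place-value notation) → 9×1000 + 9×100 + 9×10 + 2 = 9992 (decimal)
Convert 3 thousands, 1 hundred, 6 tens, 9 ones (place-value notation) → 3×1000 + 1×100 + 6×10 + 9 = 3169 (decimal)
Compute 9992 + 3169 = 13161
Convert 13161 (decimal) → 13161 = 13×1000 + 1×100 + 6×10 + 1 → 13 thousands, 1 hundred, 6 tens, 1 one (place-value notation)
13 thousands, 1 hundred, 6 tens, 1 one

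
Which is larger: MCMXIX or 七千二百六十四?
Convert MCMXIX (Roman numeral) → 1000 + 900 + 10 + 9 = 1919 (decimal)
Convert 七千二百六十四 (Chinese numeral) → 7×1000 + 2×100 + 6×10 + 4 = 7264 (decimal)
Compare 1919 vs 7264: larger = 7264
7264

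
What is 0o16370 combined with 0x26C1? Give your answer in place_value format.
Convert 0o16370 (octal) → 1×4096 + 6×512 + 3×64 + 7×8 = 7416 (decimal)
Convert 0x26C1 (hexadecimal) → 2×4096 + 6×256 + 12×16 + 1 = 9921 (decimal)
Compute 7416 + 9921 = 17337
Convert 17337 (decimal) → 17337 = 17×1000 + 3×100 + 3×10 + 7 → 17 thousands, 3 hundreds, 3 tens, 7 ones (place-value notation)
17 thousands, 3 hundreds, 3 tens, 7 ones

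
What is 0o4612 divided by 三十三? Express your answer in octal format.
Convert 0o4612 (octal) → 4×512 + 6×64 + 1×8 + 2 = 2442 (decimal)
Convert 三十三 (Chinese numeral) → 3×10 + 3 = 33 (decimal)
Compute 2442 ÷ 33 = 74
Convert 74 (decimal) → 74 = 1×64 + 1×8 + 2 → 0o112 (octal)
0o112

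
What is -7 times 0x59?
Convert 0x59 (hexadecimal) → 5×16 + 9 = 89 (decimal)
Compute -7 × 89 = -623
-623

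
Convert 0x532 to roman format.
Convert 0x532 (hexadecimal) → 5×256 + 3×16 + 2 = 1330 (decimal)
Convert 1330 (decimal) → 1330 = 1000 + 100 + 100 + 100 + 10 + 10 + 10 → MCCCXXX (Roman numeral)
MCCCXXX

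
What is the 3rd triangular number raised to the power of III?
Convert the 3rd triangular number (triangular index) → 3×4/2 = 6 (decimal)
Convert III (Roman numeral) → 1 + 1 + 1 = 3 (decimal)
Compute 6 ^ 3 = 216
216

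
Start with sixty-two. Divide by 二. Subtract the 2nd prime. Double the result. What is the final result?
Convert sixty-two (English words) → 62 (decimal)
Start: 62
Convert 二 (Chinese numeral) → 2 (decimal)
62 ÷ 2 = 31
Convert the 2nd prime (prime index) → 3 (decimal)
31 - 3 = 28
28 × 2 = 56
56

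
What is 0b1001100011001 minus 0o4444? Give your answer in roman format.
Convert 0b1001100011001 (binary) → 4096 + 512 + 256 + 16 + 8 + 1 = 4889 (decimal)
Convert 0o4444 (octal) → 4×512 + 4×64 + 4×8 + 4 = 2340 (decimal)
Compute 4889 - 2340 = 2549
Convert 2549 (decimal) → 2549 = 1000 + 1000 + 500 + 40 + 9 → MMDXLIX (Roman numeral)
MMDXLIX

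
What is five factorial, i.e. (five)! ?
Convert five (English words) → 5 (decimal)
Compute 5! = 120
120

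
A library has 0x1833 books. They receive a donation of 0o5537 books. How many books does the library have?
Convert 0x1833 (hexadecimal) → 1×4096 + 8×256 + 3×16 + 3 = 6195 (decimal)
Convert 0o5537 (octal) → 5×512 + 5×64 + 3×8 + 7 = 2911 (decimal)
Compute 6195 + 2911 = 9106
9106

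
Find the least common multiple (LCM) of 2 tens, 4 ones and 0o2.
Convert 2 tens, 4 ones (place-value notation) → 2×10 + 4 = 24 (decimal)
Convert 0o2 (octal) → 2 (decimal)
Compute lcm(24, 2) = 24
24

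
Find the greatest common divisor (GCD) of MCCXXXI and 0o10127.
Convert MCCXXXI (Roman numeral) → 1000 + 100 + 100 + 10 + 10 + 10 + 1 = 1231 (decimal)
Convert 0o10127 (octal) → 1×4096 + 1×64 + 2×8 + 7 = 4183 (decimal)
Compute gcd(1231, 4183) = 1
1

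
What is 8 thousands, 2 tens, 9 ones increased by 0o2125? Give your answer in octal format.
Convert 8 thousands, 2 tens, 9 ones (place-value notation) → 8×1000 + 2×10 + 9 = 8029 (decimal)
Convert 0o2125 (octal) → 2×512 + 1×64 + 2×8 + 5 = 1109 (decimal)
Compute 8029 + 1109 = 9138
Convert 9138 (decimal) → 9138 = 2×4096 + 1×512 + 6×64 + 6×8 + 2 → 0o21662 (octal)
0o21662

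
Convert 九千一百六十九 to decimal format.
Convert 九千一百六十九 (Chinese numeral) → 9×1000 + 1×100 + 6×10 + 9 = 9169 (decimal)
9169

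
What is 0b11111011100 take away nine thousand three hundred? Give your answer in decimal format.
Convert 0b11111011100 (binary) → 1024 + 512 + 256 + 128 + 64 + 16 + 8 + 4 = 2012 (decimal)
Convert nine thousand three hundred (English words) → 9×1000 + 3×100 = 9300 (decimal)
Compute 2012 - 9300 = -7288
-7288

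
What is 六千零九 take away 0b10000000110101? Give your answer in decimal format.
Convert 六千零九 (Chinese numeral) → 6×1000 + 9 = 6009 (decimal)
Convert 0b10000000110101 (binary) → 8192 + 32 + 16 + 4 + 1 = 8245 (decimal)
Compute 6009 - 8245 = -2236
-2236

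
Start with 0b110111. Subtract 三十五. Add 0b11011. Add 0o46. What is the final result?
Convert 0b110111 (binary) → 32 + 16 + 4 + 2 + 1 = 55 (decimal)
Start: 55
Convert 三十五 (Chinese numeral) → 3×10 + 5 = 35 (decimal)
55 - 35 = 20
Convert 0b11011 (binary) → 16 + 8 + 2 + 1 = 27 (decimal)
20 + 27 = 47
Convert 0o46 (octal) → 4×8 + 6 = 38 (decimal)
47 + 38 = 85
85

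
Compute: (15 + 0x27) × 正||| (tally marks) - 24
Convert 0x27 (hexadecimal) → 2×16 + 7 = 39 (decimal)
Convert 正||| (tally marks) → 5 + 3 = 8 (decimal)
Expression in decimal: (15 + 39) × 8 - 24
Parentheses first: 15 + 39 = 54
Multiply: 54 × 8 = 432
Subtract: 432 - 24 = 408
408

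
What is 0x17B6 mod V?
Convert 0x17B6 (hexadecimal) → 1×4096 + 7×256 + 11×16 + 6 = 6070 (decimal)
Convert V (Roman numeral) → 5 (decimal)
Compute 6070 mod 5 = 0
0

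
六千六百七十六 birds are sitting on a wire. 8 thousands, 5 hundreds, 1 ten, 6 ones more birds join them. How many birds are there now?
Convert 六千六百七十六 (Chinese numeral) → 6×1000 + 6×100 + 7×10 + 6 = 6676 (decimal)
Convert 8 thousands, 5 hundreds, 1 ten, 6 ones (place-value notation) → 8×1000 + 5×100 + 1×10 + 6 = 8516 (decimal)
Compute 6676 + 8516 = 15192
15192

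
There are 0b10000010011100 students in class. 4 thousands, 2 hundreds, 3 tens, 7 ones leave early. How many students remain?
Convert 0b10000010011100 (binary) → 8192 + 128 + 16 + 8 + 4 = 8348 (decimal)
Convert 4 thousands, 2 hundreds, 3 tens, 7 ones (place-value notation) → 4×1000 + 2×100 + 3×10 + 7 = 4237 (decimal)
Compute 8348 - 4237 = 4111
4111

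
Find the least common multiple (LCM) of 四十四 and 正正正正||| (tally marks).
Convert 四十四 (Chinese numeral) → 4×10 + 4 = 44 (decimal)
Convert 正正正正||| (tally marks) → 5 + 5 + 5 + 5 + 3 = 23 (decimal)
Compute lcm(44, 23) = 1012
1012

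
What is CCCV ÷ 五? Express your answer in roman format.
Convert CCCV (Roman numeral) → 100 + 100 + 100 + 5 = 305 (decimal)
Convert 五 (Chinese numeral) → 5 (decimal)
Compute 305 ÷ 5 = 61
Convert 61 (decimal) → 61 = 50 + 10 + 1 → LXI (Roman numeral)
LXI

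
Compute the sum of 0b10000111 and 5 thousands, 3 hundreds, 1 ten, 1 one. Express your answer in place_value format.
Convert 0b10000111 (binary) → 128 + 4 + 2 + 1 = 135 (decimal)
Convert 5 thousands, 3 hundreds, 1 ten, 1 one (place-value notation) → 5×1000 + 3×100 + 1×10 + 1 = 5311 (decimal)
Compute 135 + 5311 = 5446
Convert 5446 (decimal) → 5446 = 5×1000 + 4×100 + 4×10 + 6 → 5 thousands, 4 hundreds, 4 tens, 6 ones (place-value notation)
5 thousands, 4 hundreds, 4 tens, 6 ones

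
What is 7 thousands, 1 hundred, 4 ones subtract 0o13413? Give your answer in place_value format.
Convert 7 thousands, 1 hundred, 4 ones (place-value notation) → 7×1000 + 1×100 + 4 = 7104 (decimal)
Convert 0o13413 (octal) → 1×4096 + 3×512 + 4×64 + 1×8 + 3 = 5899 (decimal)
Compute 7104 - 5899 = 1205
Convert 1205 (decimal) → 1205 = 1×1000 + 2×100 + 5 → 1 thousand, 2 hundreds, 5 ones (place-value notation)
1 thousand, 2 hundreds, 5 ones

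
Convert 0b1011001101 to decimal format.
Convert 0b1011001101 (binary) → 512 + 128 + 64 + 8 + 4 + 1 = 717 (decimal)
717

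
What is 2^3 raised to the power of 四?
Convert 2^3 (power) → 8 (decimal)
Convert 四 (Chinese numeral) → 4 (decimal)
Compute 8 ^ 4 = 4096
4096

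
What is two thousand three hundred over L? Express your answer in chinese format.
Convert two thousand three hundred (English words) → 2×1000 + 3×100 = 2300 (decimal)
Convert L (Roman numeral) → 50 (decimal)
Compute 2300 ÷ 50 = 46
Convert 46 (decimal) → 46 = 4×10 + 6 → 四十六 (Chinese numeral)
四十六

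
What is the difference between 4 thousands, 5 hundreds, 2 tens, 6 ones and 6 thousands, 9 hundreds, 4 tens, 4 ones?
Convert 4 thousands, 5 hundreds, 2 tens, 6 ones (place-value notation) → 4×1000 + 5×100 + 2×10 + 6 = 4526 (decimal)
Convert 6 thousands, 9 hundreds, 4 tens, 4 ones (place-value notation) → 6×1000 + 9×100 + 4×10 + 4 = 6944 (decimal)
Difference: |4526 - 6944| = 2418
2418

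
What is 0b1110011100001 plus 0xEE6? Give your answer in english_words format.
Convert 0b1110011100001 (binary) → 4096 + 2048 + 1024 + 128 + 64 + 32 + 1 = 7393 (decimal)
Convert 0xEE6 (hexadecimal) → 14×256 + 14×16 + 6 = 3814 (decimal)
Compute 7393 + 3814 = 11207
Convert 11207 (decimal) → 11207 = 11×1000 + 2×100 + 7 → eleven thousand two hundred seven (English words)
eleven thousand two hundred seven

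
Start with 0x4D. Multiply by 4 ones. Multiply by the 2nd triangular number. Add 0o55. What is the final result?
Convert 0x4D (hexadecimal) → 4×16 + 13 = 77 (decimal)
Start: 77
Convert 4 ones (place-value notation) → 4 (decimal)
77 × 4 = 308
Convert the 2nd triangular number (triangular index) → 2×3/2 = 3 (decimal)
308 × 3 = 924
Convert 0o55 (octal) → 5×8 + 5 = 45 (decimal)
924 + 45 = 969
969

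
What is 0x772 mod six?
Convert 0x772 (hexadecimal) → 7×256 + 7×16 + 2 = 1906 (decimal)
Convert six (English words) → 6 (decimal)
Compute 1906 mod 6 = 4
4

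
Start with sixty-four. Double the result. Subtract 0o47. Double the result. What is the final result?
Convert sixty-four (English words) → 64 (decimal)
Start: 64
64 × 2 = 128
Convert 0o47 (octal) → 4×8 + 7 = 39 (decimal)
128 - 39 = 89
89 × 2 = 178
178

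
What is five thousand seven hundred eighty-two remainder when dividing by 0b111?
Convert five thousand seven hundred eighty-two (English words) → 5×1000 + 7×100 + 82 = 5782 (decimal)
Convert 0b111 (binary) → 4 + 2 + 1 = 7 (decimal)
Compute 5782 mod 7 = 0
0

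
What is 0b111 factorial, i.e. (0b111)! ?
Convert 0b111 (binary) → 4 + 2 + 1 = 7 (decimal)
Compute 7! = 5040
5040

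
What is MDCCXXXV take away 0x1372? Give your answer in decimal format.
Convert MDCCXXXV (Roman numeral) → 1000 + 500 + 100 + 100 + 10 + 10 + 10 + 5 = 1735 (decimal)
Convert 0x1372 (hexadecimal) → 1×4096 + 3×256 + 7×16 + 2 = 4978 (decimal)
Compute 1735 - 4978 = -3243
-3243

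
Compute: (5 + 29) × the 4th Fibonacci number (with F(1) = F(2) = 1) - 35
Convert the 4th Fibonacci number (with F(1) = F(2) = 1) (Fibonacci index) → 1, 1, 2, 3 → 3 (decimal)
Expression in decimal: (5 + 29) × 3 - 35
Parentheses first: 5 + 29 = 34
Multiply: 34 × 3 = 102
Subtract: 102 - 35 = 67
67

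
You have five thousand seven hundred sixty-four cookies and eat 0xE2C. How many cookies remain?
Convert five thousand seven hundred sixty-four (English words) → 5×1000 + 7×100 + 64 = 5764 (decimal)
Convert 0xE2C (hexadecimal) → 14×256 + 2×16 + 12 = 3628 (decimal)
Compute 5764 - 3628 = 2136
2136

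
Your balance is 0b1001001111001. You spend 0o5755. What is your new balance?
Convert 0b1001001111001 (binary) → 4096 + 512 + 64 + 32 + 16 + 8 + 1 = 4729 (decimal)
Convert 0o5755 (octal) → 5×512 + 7×64 + 5×8 + 5 = 3053 (decimal)
Compute 4729 - 3053 = 1676
1676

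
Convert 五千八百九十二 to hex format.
Convert 五千八百九十二 (Chinese numeral) → 5×1000 + 8×100 + 9×10 + 2 = 5892 (decimal)
Convert 5892 (decimal) → 5892 = 1×4096 + 7×256 + 4 → 0x1704 (hexadecimal)
0x1704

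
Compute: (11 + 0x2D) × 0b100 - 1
Convert 0x2D (hexadecimal) → 2×16 + 13 = 45 (decimal)
Convert 0b100 (binary) → 4 (decimal)
Expression in decimal: (11 + 45) × 4 - 1
Parentheses first: 11 + 45 = 56
Multiply: 56 × 4 = 224
Subtract: 224 - 1 = 223
223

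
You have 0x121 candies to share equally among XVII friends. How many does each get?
Convert 0x121 (hexadecimal) → 1×256 + 2×16 + 1 = 289 (decimal)
Convert XVII (Roman numeral) → 10 + 5 + 1 + 1 = 17 (decimal)
Compute 289 ÷ 17 = 17
17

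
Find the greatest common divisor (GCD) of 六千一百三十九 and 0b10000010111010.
Convert 六千一百三十九 (Chinese numeral) → 6×1000 + 1×100 + 3×10 + 9 = 6139 (decimal)
Convert 0b10000010111010 (binary) → 8192 + 128 + 32 + 16 + 8 + 2 = 8378 (decimal)
Compute gcd(6139, 8378) = 1
1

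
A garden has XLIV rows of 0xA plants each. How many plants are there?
Convert 0xA (hexadecimal) → 10 (decimal)
Convert XLIV (Roman numeral) → 40 + 4 = 44 (decimal)
Compute 10 × 44 = 440
440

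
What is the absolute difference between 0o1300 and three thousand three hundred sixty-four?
Convert 0o1300 (octal) → 1×512 + 3×64 = 704 (decimal)
Convert three thousand three hundred sixty-four (English words) → 3×1000 + 3×100 + 64 = 3364 (decimal)
Compute |704 - 3364| = 2660
2660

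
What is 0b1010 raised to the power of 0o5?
Convert 0b1010 (binary) → 8 + 2 = 10 (decimal)
Convert 0o5 (octal) → 5 (decimal)
Compute 10 ^ 5 = 100000
100000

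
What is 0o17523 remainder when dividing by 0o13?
Convert 0o17523 (octal) → 1×4096 + 7×512 + 5×64 + 2×8 + 3 = 8019 (decimal)
Convert 0o13 (octal) → 1×8 + 3 = 11 (decimal)
Compute 8019 mod 11 = 0
0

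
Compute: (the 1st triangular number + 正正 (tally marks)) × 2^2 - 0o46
Convert the 1st triangular number (triangular index) → 1×2/2 = 1 (decimal)
Convert 正正 (tally marks) → 5 + 5 = 10 (decimal)
Convert 2^2 (power) → 4 (decimal)
Convert 0o46 (octal) → 4×8 + 6 = 38 (decimal)
Expression in decimal: (1 + 10) × 4 - 38
Parentheses first: 1 + 10 = 11
Multiply: 11 × 4 = 44
Subtract: 44 - 38 = 6
6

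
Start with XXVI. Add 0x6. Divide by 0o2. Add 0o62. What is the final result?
Convert XXVI (Roman numeral) → 10 + 10 + 5 + 1 = 26 (decimal)
Start: 26
Convert 0x6 (hexadecimal) → 6 (decimal)
26 + 6 = 32
Convert 0o2 (octal) → 2 (decimal)
32 ÷ 2 = 16
Convert 0o62 (octal) → 6×8 + 2 = 50 (decimal)
16 + 50 = 66
66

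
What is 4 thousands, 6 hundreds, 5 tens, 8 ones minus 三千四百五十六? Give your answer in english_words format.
Convert 4 thousands, 6 hundreds, 5 tens, 8 ones (place-value notation) → 4×1000 + 6×100 + 5×10 + 8 = 4658 (decimal)
Convert 三千四百五十六 (Chinese numeral) → 3×1000 + 4×100 + 5×10 + 6 = 3456 (decimal)
Compute 4658 - 3456 = 1202
Convert 1202 (decimal) → 1202 = 1×1000 + 2×100 + 2 → one thousand two hundred two (English words)
one thousand two hundred two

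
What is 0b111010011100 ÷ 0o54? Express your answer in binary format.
Convert 0b111010011100 (binary) → 2048 + 1024 + 512 + 128 + 16 + 8 + 4 = 3740 (decimal)
Convert 0o54 (octal) → 5×8 + 4 = 44 (decimal)
Compute 3740 ÷ 44 = 85
Convert 85 (decimal) → 85 = 64 + 16 + 4 + 1 → 0b1010101 (binary)
0b1010101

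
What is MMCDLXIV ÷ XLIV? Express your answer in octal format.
Convert MMCDLXIV (Roman numeral) → 1000 + 1000 + 400 + 50 + 10 + 4 = 2464 (decimal)
Convert XLIV (Roman numeral) → 40 + 4 = 44 (decimal)
Compute 2464 ÷ 44 = 56
Convert 56 (decimal) → 56 = 7×8 → 0o70 (octal)
0o70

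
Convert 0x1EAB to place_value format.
Convert 0x1EAB (hexadecimal) → 1×4096 + 14×256 + 10×16 + 11 = 7851 (decimal)
Convert 7851 (decimal) → 7851 = 7×1000 + 8×100 + 5×10 + 1 → 7 thousands, 8 hundreds, 5 tens, 1 one (place-value notation)
7 thousands, 8 hundreds, 5 tens, 1 one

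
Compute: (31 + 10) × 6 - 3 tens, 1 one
Convert 3 tens, 1 one (place-value notation) → 3×10 + 1 = 31 (decimal)
Expression in decimal: (31 + 10) × 6 - 31
Parentheses first: 31 + 10 = 41
Multiply: 41 × 6 = 246
Subtract: 246 - 31 = 215
215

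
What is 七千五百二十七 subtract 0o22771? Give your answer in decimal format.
Convert 七千五百二十七 (Chinese numeral) → 7×1000 + 5×100 + 2×10 + 7 = 7527 (decimal)
Convert 0o22771 (octal) → 2×4096 + 2×512 + 7×64 + 7×8 + 1 = 9721 (decimal)
Compute 7527 - 9721 = -2194
-2194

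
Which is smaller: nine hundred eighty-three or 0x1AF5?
Convert nine hundred eighty-three (English words) → 9×100 + 83 = 983 (decimal)
Convert 0x1AF5 (hexadecimal) → 1×4096 + 10×256 + 15×16 + 5 = 6901 (decimal)
Compare 983 vs 6901: smaller = 983
983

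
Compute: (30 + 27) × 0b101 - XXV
Convert 0b101 (binary) → 4 + 1 = 5 (decimal)
Convert XXV (Roman numeral) → 10 + 10 + 5 = 25 (decimal)
Expression in decimal: (30 + 27) × 5 - 25
Parentheses first: 30 + 27 = 57
Multiply: 57 × 5 = 285
Subtract: 285 - 25 = 260
260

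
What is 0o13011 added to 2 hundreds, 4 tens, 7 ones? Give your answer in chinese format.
Convert 0o13011 (octal) → 1×4096 + 3×512 + 1×8 + 1 = 5641 (decimal)
Convert 2 hundreds, 4 tens, 7 ones (place-value notation) → 2×100 + 4×10 + 7 = 247 (decimal)
Compute 5641 + 247 = 5888
Convert 5888 (decimal) → 5888 = 5×1000 + 8×100 + 8×10 + 8 → 五千八百八十八 (Chinese numeral)
五千八百八十八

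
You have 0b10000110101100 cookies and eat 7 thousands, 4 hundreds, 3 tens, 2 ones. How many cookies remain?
Convert 0b10000110101100 (binary) → 8192 + 256 + 128 + 32 + 8 + 4 = 8620 (decimal)
Convert 7 thousands, 4 hundreds, 3 tens, 2 ones (place-value notation) → 7×1000 + 4×100 + 3×10 + 2 = 7432 (decimal)
Compute 8620 - 7432 = 1188
1188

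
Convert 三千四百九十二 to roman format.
Convert 三千四百九十二 (Chinese numeral) → 3×1000 + 4×100 + 9×10 + 2 = 3492 (decimal)
Convert 3492 (decimal) → 3492 = 1000 + 1000 + 1000 + 400 + 90 + 1 + 1 → MMMCDXCII (Roman numeral)
MMMCDXCII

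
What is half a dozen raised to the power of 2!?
Convert half a dozen (colloquial) → 6 (decimal)
Convert 2! (factorial) → 2 (decimal)
Compute 6 ^ 2 = 36
36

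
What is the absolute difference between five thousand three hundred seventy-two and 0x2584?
Convert five thousand three hundred seventy-two (English words) → 5×1000 + 3×100 + 72 = 5372 (decimal)
Convert 0x2584 (hexadecimal) → 2×4096 + 5×256 + 8×16 + 4 = 9604 (decimal)
Compute |5372 - 9604| = 4232
4232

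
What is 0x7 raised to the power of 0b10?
Convert 0x7 (hexadecimal) → 7 (decimal)
Convert 0b10 (binary) → 2 (decimal)
Compute 7 ^ 2 = 49
49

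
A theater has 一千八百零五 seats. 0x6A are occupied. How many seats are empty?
Convert 一千八百零五 (Chinese numeral) → 1×1000 + 8×100 + 5 = 1805 (decimal)
Convert 0x6A (hexadecimal) → 6×16 + 10 = 106 (decimal)
Compute 1805 - 106 = 1699
1699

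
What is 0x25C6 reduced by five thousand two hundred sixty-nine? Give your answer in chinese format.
Convert 0x25C6 (hexadecimal) → 2×4096 + 5×256 + 12×16 + 6 = 9670 (decimal)
Convert five thousand two hundred sixty-nine (English words) → 5×1000 + 2×100 + 69 = 5269 (decimal)
Compute 9670 - 5269 = 4401
Convert 4401 (decimal) → 4401 = 4×1000 + 4×100 + 1 → 四千四百零一 (Chinese numeral)
四千四百零一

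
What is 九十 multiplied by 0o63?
Convert 九十 (Chinese numeral) → 9×10 = 90 (decimal)
Convert 0o63 (octal) → 6×8 + 3 = 51 (decimal)
Compute 90 × 51 = 4590
4590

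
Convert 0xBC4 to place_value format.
Convert 0xBC4 (hexadecimal) → 11×256 + 12×16 + 4 = 3012 (decimal)
Convert 3012 (decimal) → 3012 = 3×1000 + 1×10 + 2 → 3 thousands, 1 ten, 2 ones (place-value notation)
3 thousands, 1 ten, 2 ones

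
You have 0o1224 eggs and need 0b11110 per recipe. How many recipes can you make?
Convert 0o1224 (octal) → 1×512 + 2×64 + 2×8 + 4 = 660 (decimal)
Convert 0b11110 (binary) → 16 + 8 + 4 + 2 = 30 (decimal)
Compute 660 ÷ 30 = 22
22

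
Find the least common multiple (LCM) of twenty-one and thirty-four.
Convert twenty-one (English words) → 21 (decimal)
Convert thirty-four (English words) → 34 (decimal)
Compute lcm(21, 34) = 714
714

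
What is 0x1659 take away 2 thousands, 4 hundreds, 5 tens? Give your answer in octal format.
Convert 0x1659 (hexadecimal) → 1×4096 + 6×256 + 5×16 + 9 = 5721 (decimal)
Convert 2 thousands, 4 hundreds, 5 tens (place-value notation) → 2×1000 + 4×100 + 5×10 = 2450 (decimal)
Compute 5721 - 2450 = 3271
Convert 3271 (decimal) → 3271 = 6×512 + 3×64 + 7 → 0o6307 (octal)
0o6307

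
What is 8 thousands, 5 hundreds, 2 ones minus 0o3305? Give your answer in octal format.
Convert 8 thousands, 5 hundreds, 2 ones (place-value notation) → 8×1000 + 5×100 + 2 = 8502 (decimal)
Convert 0o3305 (octal) → 3×512 + 3×64 + 5 = 1733 (decimal)
Compute 8502 - 1733 = 6769
Convert 6769 (decimal) → 6769 = 1×4096 + 5×512 + 1×64 + 6×8 + 1 → 0o15161 (octal)
0o15161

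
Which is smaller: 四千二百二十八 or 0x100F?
Convert 四千二百二十八 (Chinese numeral) → 4×1000 + 2×100 + 2×10 + 8 = 4228 (decimal)
Convert 0x100F (hexadecimal) → 1×4096 + 15 = 4111 (decimal)
Compare 4228 vs 4111: smaller = 4111
4111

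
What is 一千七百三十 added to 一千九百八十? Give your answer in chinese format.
Convert 一千七百三十 (Chinese numeral) → 1×1000 + 7×100 + 3×10 = 1730 (decimal)
Convert 一千九百八十 (Chinese numeral) → 1×1000 + 9×100 + 8×10 = 1980 (decimal)
Compute 1730 + 1980 = 3710
Convert 3710 (decimal) → 3710 = 3×1000 + 7×100 + 1×10 → 三千七百一十 (Chinese numeral)
三千七百一十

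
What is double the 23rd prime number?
The 23rd prime number = 83
Compute 83 × 2 = 166
166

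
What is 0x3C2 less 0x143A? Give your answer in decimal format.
Convert 0x3C2 (hexadecimal) → 3×256 + 12×16 + 2 = 962 (decimal)
Convert 0x143A (hexadecimal) → 1×4096 + 4×256 + 3×16 + 10 = 5178 (decimal)
Compute 962 - 5178 = -4216
-4216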